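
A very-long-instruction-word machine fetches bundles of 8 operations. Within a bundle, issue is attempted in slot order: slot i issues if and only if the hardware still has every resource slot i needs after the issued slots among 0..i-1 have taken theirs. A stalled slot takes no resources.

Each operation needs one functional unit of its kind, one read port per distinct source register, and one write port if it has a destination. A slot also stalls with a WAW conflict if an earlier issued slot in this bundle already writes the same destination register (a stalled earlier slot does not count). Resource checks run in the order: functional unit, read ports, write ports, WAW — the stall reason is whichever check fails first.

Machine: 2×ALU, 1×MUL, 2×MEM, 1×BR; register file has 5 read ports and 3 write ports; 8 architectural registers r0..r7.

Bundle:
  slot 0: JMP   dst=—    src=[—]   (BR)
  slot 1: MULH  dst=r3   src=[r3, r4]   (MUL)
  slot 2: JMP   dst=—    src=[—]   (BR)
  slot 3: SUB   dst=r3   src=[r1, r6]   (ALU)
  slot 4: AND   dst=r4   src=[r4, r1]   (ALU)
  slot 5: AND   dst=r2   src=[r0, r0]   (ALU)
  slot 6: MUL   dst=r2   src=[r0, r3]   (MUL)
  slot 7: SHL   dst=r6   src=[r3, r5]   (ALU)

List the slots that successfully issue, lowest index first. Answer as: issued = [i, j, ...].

  0. BR ⇒ go  {2A/1Mu/2Ld/0B | 5r 3w}
  1. MUL→r3 ⇒ go  {2A/0Mu/2Ld/0B | 3r 2w}
  2. BR ⇒ no(FU)  {2A/0Mu/2Ld/0B | 3r 2w}
  3. ALU→r3 ⇒ no(WAW)  {2A/0Mu/2Ld/0B | 3r 2w}
  4. ALU→r4 ⇒ go  {1A/0Mu/2Ld/0B | 1r 1w}
  5. ALU→r2 ⇒ go  {0A/0Mu/2Ld/0B | 0r 0w}
  6. MUL→r2 ⇒ no(FU)  {0A/0Mu/2Ld/0B | 0r 0w}
  7. ALU→r6 ⇒ no(FU)  {0A/0Mu/2Ld/0B | 0r 0w}

issued = [0, 1, 4, 5]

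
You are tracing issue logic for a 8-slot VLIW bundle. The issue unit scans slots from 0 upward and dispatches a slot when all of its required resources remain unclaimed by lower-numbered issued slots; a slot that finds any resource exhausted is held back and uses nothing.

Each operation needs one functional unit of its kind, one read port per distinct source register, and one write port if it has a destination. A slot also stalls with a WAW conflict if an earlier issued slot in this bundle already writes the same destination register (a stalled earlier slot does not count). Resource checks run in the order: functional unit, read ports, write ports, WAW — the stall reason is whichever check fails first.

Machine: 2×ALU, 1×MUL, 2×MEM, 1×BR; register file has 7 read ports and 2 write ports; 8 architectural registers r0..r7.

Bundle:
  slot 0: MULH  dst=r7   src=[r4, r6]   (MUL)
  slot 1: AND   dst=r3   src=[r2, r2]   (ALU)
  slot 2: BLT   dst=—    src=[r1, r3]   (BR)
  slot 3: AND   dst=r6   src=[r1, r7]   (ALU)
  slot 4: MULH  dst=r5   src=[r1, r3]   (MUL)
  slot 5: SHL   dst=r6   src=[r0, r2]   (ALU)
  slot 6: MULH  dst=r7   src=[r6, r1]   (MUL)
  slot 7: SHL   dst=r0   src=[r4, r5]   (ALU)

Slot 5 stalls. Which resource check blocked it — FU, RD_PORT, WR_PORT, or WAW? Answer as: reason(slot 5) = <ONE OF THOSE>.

[0] MUL needs rd=2 wr=1: ok; after: ALU=2 MUL=0 MEM=2 BR=1, R=5, W=1
[1] ALU needs rd=1 wr=1: ok; after: ALU=1 MUL=0 MEM=2 BR=1, R=4, W=0
[2] BR needs rd=2 wr=0: ok; after: ALU=1 MUL=0 MEM=2 BR=0, R=2, W=0
[3] ALU needs rd=2 wr=1: WR_PORT; after: ALU=1 MUL=0 MEM=2 BR=0, R=2, W=0
[4] MUL needs rd=2 wr=1: FU; after: ALU=1 MUL=0 MEM=2 BR=0, R=2, W=0
[5] ALU needs rd=2 wr=1: WR_PORT; after: ALU=1 MUL=0 MEM=2 BR=0, R=2, W=0
[6] MUL needs rd=2 wr=1: FU; after: ALU=1 MUL=0 MEM=2 BR=0, R=2, W=0
[7] ALU needs rd=2 wr=1: WR_PORT; after: ALU=1 MUL=0 MEM=2 BR=0, R=2, W=0

reason(slot 5) = WR_PORT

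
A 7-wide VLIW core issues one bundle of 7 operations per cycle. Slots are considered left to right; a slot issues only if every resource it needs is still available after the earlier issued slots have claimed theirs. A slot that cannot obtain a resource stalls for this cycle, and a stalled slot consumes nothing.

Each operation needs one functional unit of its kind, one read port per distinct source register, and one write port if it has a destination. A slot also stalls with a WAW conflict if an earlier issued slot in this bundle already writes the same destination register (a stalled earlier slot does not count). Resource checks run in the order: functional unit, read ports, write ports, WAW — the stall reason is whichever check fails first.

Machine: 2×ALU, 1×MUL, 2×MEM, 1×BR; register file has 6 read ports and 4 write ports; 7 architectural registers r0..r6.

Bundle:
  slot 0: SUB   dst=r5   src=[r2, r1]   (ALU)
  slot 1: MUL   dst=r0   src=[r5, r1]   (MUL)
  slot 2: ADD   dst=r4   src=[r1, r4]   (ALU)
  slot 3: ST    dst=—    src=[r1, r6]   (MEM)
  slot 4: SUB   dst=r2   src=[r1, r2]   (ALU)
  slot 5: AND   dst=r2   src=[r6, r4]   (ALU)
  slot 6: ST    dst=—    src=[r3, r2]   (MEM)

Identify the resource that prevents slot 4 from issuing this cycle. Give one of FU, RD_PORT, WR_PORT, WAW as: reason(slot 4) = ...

  0. ALU→r5 ⇒ go  {1A/1Mu/2Ld/1B | 4r 3w}
  1. MUL→r0 ⇒ go  {1A/0Mu/2Ld/1B | 2r 2w}
  2. ALU→r4 ⇒ go  {0A/0Mu/2Ld/1B | 0r 1w}
  3. MEM ⇒ no(RD_PORT)  {0A/0Mu/2Ld/1B | 0r 1w}
  4. ALU→r2 ⇒ no(FU)  {0A/0Mu/2Ld/1B | 0r 1w}
  5. ALU→r2 ⇒ no(FU)  {0A/0Mu/2Ld/1B | 0r 1w}
  6. MEM ⇒ no(RD_PORT)  {0A/0Mu/2Ld/1B | 0r 1w}

reason(slot 4) = FU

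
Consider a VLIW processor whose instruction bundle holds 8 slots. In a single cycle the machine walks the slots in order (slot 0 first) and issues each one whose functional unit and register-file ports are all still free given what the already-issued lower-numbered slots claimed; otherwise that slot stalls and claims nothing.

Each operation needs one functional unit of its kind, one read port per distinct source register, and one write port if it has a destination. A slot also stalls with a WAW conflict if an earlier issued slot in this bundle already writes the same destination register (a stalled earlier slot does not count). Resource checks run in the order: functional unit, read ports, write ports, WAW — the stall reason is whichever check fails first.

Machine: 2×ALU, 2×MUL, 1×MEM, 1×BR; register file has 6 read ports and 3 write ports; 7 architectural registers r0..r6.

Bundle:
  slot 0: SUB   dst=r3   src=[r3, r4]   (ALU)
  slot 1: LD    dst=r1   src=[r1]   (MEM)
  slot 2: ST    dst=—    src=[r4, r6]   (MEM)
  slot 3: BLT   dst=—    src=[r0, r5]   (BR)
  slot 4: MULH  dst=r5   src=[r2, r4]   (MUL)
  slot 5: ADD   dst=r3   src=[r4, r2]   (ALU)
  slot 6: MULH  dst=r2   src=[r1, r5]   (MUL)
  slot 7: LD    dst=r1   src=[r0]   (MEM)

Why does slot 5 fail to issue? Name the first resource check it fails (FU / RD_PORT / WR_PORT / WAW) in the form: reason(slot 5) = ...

reason(slot 5) = RD_PORT

  0. ALU→r3 ⇒ go  {1A/2Mu/1Ld/1B | 4r 2w}
  1. MEM→r1 ⇒ go  {1A/2Mu/0Ld/1B | 3r 1w}
  2. MEM ⇒ no(FU)  {1A/2Mu/0Ld/1B | 3r 1w}
  3. BR ⇒ go  {1A/2Mu/0Ld/0B | 1r 1w}
  4. MUL→r5 ⇒ no(RD_PORT)  {1A/2Mu/0Ld/0B | 1r 1w}
  5. ALU→r3 ⇒ no(RD_PORT)  {1A/2Mu/0Ld/0B | 1r 1w}
  6. MUL→r2 ⇒ no(RD_PORT)  {1A/2Mu/0Ld/0B | 1r 1w}
  7. MEM→r1 ⇒ no(FU)  {1A/2Mu/0Ld/0B | 1r 1w}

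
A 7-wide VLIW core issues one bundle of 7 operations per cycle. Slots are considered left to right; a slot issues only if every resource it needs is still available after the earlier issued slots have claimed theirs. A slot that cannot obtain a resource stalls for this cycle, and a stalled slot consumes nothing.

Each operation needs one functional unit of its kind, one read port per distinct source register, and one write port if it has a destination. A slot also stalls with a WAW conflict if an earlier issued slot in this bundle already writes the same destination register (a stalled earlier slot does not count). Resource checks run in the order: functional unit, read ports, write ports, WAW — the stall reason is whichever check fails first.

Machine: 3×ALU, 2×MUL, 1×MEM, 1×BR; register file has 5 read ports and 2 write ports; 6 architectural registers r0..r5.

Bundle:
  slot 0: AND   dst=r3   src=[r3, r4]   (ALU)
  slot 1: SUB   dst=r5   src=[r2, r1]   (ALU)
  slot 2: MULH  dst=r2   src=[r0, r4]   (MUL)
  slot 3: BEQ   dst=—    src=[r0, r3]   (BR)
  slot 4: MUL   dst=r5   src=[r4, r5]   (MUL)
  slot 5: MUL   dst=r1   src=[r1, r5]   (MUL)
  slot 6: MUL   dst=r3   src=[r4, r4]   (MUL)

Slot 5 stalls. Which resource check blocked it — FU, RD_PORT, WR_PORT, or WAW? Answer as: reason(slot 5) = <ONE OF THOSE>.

#0 ALU src=r3,r4 dispatched  <A:2 Mu:2 Ld:1 B:1 rd:3 wr:1>
#1 ALU src=r2,r1 dispatched  <A:1 Mu:2 Ld:1 B:1 rd:1 wr:0>
#2 MUL src=r0,r4 held:RD_PORT  <A:1 Mu:2 Ld:1 B:1 rd:1 wr:0>
#3 BR src=r0,r3 held:RD_PORT  <A:1 Mu:2 Ld:1 B:1 rd:1 wr:0>
#4 MUL src=r4,r5 held:RD_PORT  <A:1 Mu:2 Ld:1 B:1 rd:1 wr:0>
#5 MUL src=r1,r5 held:RD_PORT  <A:1 Mu:2 Ld:1 B:1 rd:1 wr:0>
#6 MUL src=r4,r4 held:WR_PORT  <A:1 Mu:2 Ld:1 B:1 rd:1 wr:0>

reason(slot 5) = RD_PORT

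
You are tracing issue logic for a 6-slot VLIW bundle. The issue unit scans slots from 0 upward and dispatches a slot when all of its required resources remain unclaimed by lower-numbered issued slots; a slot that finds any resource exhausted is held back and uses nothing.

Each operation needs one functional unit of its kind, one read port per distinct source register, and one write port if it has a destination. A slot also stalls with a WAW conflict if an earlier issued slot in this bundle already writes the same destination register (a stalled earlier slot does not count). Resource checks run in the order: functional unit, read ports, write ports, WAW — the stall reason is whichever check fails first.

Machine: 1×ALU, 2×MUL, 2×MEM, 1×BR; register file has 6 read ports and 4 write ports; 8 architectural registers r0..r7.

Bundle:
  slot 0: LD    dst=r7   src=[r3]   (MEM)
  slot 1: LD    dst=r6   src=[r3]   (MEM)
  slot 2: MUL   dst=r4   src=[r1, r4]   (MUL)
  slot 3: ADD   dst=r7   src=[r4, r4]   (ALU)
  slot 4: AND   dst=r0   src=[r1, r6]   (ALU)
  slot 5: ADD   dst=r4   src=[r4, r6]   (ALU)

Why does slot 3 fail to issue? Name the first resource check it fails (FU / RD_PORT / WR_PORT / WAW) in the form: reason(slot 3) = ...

reason(slot 3) = WAW

  0. MEM→r7 ⇒ go  {1A/2Mu/1Ld/1B | 5r 3w}
  1. MEM→r6 ⇒ go  {1A/2Mu/0Ld/1B | 4r 2w}
  2. MUL→r4 ⇒ go  {1A/1Mu/0Ld/1B | 2r 1w}
  3. ALU→r7 ⇒ no(WAW)  {1A/1Mu/0Ld/1B | 2r 1w}
  4. ALU→r0 ⇒ go  {0A/1Mu/0Ld/1B | 0r 0w}
  5. ALU→r4 ⇒ no(FU)  {0A/1Mu/0Ld/1B | 0r 0w}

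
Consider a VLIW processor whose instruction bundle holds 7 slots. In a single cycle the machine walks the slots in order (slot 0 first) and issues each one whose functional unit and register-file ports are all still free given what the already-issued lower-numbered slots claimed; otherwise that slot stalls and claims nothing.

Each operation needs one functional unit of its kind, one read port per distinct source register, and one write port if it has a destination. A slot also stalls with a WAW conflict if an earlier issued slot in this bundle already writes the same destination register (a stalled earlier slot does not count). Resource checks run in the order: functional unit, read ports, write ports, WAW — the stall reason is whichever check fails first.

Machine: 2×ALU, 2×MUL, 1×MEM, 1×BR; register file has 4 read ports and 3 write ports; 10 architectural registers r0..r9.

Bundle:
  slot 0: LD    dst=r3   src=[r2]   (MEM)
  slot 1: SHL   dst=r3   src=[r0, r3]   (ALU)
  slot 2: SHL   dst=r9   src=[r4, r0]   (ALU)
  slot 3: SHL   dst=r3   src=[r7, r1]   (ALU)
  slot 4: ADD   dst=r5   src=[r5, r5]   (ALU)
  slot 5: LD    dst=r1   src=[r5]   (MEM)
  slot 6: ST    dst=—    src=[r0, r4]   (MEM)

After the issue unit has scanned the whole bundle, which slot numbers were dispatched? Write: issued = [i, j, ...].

issued = [0, 2, 4]

#0 MEM src=r2 dispatched  <A:2 Mu:2 Ld:0 B:1 rd:3 wr:2>
#1 ALU src=r0,r3 held:WAW  <A:2 Mu:2 Ld:0 B:1 rd:3 wr:2>
#2 ALU src=r4,r0 dispatched  <A:1 Mu:2 Ld:0 B:1 rd:1 wr:1>
#3 ALU src=r7,r1 held:RD_PORT  <A:1 Mu:2 Ld:0 B:1 rd:1 wr:1>
#4 ALU src=r5,r5 dispatched  <A:0 Mu:2 Ld:0 B:1 rd:0 wr:0>
#5 MEM src=r5 held:FU  <A:0 Mu:2 Ld:0 B:1 rd:0 wr:0>
#6 MEM src=r0,r4 held:FU  <A:0 Mu:2 Ld:0 B:1 rd:0 wr:0>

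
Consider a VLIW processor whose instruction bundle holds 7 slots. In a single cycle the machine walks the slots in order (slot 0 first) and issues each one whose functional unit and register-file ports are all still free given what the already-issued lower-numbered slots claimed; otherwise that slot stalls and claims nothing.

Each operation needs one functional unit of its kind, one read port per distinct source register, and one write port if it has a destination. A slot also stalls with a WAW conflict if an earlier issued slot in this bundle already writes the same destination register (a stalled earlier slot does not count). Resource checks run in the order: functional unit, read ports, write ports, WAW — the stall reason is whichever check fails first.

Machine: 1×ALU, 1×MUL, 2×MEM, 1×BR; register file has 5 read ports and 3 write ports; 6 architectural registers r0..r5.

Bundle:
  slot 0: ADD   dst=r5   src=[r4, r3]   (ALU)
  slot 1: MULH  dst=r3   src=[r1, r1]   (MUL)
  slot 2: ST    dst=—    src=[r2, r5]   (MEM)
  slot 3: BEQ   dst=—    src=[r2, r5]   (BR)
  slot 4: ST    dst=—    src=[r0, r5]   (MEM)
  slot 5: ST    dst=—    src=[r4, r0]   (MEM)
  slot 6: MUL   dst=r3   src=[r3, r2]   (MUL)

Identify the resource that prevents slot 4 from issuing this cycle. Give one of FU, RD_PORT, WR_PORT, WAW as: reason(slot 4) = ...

slot 0 (ALU): ISSUE — free A0,Mu1,Ld2,B1 rp3 wp2
slot 1 (MUL): ISSUE — free A0,Mu0,Ld2,B1 rp2 wp1
slot 2 (MEM): ISSUE — free A0,Mu0,Ld1,B1 rp0 wp1
slot 3 (BR): stall RD_PORT — free A0,Mu0,Ld1,B1 rp0 wp1
slot 4 (MEM): stall RD_PORT — free A0,Mu0,Ld1,B1 rp0 wp1
slot 5 (MEM): stall RD_PORT — free A0,Mu0,Ld1,B1 rp0 wp1
slot 6 (MUL): stall FU — free A0,Mu0,Ld1,B1 rp0 wp1

reason(slot 4) = RD_PORT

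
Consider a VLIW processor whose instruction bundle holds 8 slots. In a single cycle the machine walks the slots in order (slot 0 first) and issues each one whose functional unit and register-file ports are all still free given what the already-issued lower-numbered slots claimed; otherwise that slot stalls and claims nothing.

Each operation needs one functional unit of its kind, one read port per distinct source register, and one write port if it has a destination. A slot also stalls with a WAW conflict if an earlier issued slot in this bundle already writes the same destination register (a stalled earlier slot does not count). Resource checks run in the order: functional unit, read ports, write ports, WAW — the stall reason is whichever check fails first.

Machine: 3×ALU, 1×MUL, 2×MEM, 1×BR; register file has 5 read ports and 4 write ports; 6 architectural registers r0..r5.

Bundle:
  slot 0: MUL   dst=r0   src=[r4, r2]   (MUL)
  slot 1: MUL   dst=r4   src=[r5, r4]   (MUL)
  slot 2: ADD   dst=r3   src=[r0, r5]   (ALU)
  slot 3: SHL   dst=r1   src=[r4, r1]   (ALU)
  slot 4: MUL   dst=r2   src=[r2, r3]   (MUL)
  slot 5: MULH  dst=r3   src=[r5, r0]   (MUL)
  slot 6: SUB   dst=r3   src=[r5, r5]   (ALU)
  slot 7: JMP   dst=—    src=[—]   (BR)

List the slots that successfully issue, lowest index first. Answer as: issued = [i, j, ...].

issued = [0, 2, 7]

[0] MUL needs rd=2 wr=1: ok; after: ALU=3 MUL=0 MEM=2 BR=1, R=3, W=3
[1] MUL needs rd=2 wr=1: FU; after: ALU=3 MUL=0 MEM=2 BR=1, R=3, W=3
[2] ALU needs rd=2 wr=1: ok; after: ALU=2 MUL=0 MEM=2 BR=1, R=1, W=2
[3] ALU needs rd=2 wr=1: RD_PORT; after: ALU=2 MUL=0 MEM=2 BR=1, R=1, W=2
[4] MUL needs rd=2 wr=1: FU; after: ALU=2 MUL=0 MEM=2 BR=1, R=1, W=2
[5] MUL needs rd=2 wr=1: FU; after: ALU=2 MUL=0 MEM=2 BR=1, R=1, W=2
[6] ALU needs rd=1 wr=1: WAW; after: ALU=2 MUL=0 MEM=2 BR=1, R=1, W=2
[7] BR needs rd=0 wr=0: ok; after: ALU=2 MUL=0 MEM=2 BR=0, R=1, W=2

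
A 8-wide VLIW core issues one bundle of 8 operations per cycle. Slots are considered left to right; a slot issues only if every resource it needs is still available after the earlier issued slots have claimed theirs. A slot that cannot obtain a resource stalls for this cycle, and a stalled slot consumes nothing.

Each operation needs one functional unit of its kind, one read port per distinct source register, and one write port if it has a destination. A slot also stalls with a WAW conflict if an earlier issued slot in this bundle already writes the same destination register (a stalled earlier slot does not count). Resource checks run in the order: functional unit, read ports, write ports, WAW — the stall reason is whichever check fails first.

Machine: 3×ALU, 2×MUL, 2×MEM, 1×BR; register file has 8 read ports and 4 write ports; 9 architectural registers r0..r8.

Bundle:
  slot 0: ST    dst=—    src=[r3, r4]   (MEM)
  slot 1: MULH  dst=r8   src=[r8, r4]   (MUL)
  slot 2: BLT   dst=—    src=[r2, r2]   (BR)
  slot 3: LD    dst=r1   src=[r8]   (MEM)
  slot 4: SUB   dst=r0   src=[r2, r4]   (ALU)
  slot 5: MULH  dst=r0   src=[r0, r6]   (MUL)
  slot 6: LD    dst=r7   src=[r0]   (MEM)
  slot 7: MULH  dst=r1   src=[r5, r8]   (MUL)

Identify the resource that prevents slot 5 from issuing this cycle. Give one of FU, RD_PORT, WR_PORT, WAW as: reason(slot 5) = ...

reason(slot 5) = RD_PORT

#0 MEM src=r3,r4 dispatched  <A:3 Mu:2 Ld:1 B:1 rd:6 wr:4>
#1 MUL src=r8,r4 dispatched  <A:3 Mu:1 Ld:1 B:1 rd:4 wr:3>
#2 BR src=r2,r2 dispatched  <A:3 Mu:1 Ld:1 B:0 rd:3 wr:3>
#3 MEM src=r8 dispatched  <A:3 Mu:1 Ld:0 B:0 rd:2 wr:2>
#4 ALU src=r2,r4 dispatched  <A:2 Mu:1 Ld:0 B:0 rd:0 wr:1>
#5 MUL src=r0,r6 held:RD_PORT  <A:2 Mu:1 Ld:0 B:0 rd:0 wr:1>
#6 MEM src=r0 held:FU  <A:2 Mu:1 Ld:0 B:0 rd:0 wr:1>
#7 MUL src=r5,r8 held:RD_PORT  <A:2 Mu:1 Ld:0 B:0 rd:0 wr:1>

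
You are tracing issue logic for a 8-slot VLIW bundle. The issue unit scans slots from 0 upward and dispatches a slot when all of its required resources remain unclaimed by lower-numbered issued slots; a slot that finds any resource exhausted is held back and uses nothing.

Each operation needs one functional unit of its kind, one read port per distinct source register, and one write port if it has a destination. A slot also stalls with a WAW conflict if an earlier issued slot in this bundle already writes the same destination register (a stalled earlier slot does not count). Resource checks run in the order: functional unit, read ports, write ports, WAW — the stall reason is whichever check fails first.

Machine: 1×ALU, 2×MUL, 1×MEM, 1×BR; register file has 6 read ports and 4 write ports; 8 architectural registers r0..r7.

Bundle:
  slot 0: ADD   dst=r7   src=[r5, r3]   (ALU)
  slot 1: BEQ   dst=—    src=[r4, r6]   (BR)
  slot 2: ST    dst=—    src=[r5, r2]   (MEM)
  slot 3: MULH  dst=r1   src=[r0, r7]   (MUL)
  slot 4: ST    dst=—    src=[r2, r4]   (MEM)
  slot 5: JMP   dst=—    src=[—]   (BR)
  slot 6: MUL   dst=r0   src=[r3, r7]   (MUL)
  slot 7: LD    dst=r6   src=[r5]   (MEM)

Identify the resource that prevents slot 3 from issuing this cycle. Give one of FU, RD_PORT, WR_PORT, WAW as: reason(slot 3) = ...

reason(slot 3) = RD_PORT

slot 0 (ALU): ISSUE — free A0,Mu2,Ld1,B1 rp4 wp3
slot 1 (BR): ISSUE — free A0,Mu2,Ld1,B0 rp2 wp3
slot 2 (MEM): ISSUE — free A0,Mu2,Ld0,B0 rp0 wp3
slot 3 (MUL): stall RD_PORT — free A0,Mu2,Ld0,B0 rp0 wp3
slot 4 (MEM): stall FU — free A0,Mu2,Ld0,B0 rp0 wp3
slot 5 (BR): stall FU — free A0,Mu2,Ld0,B0 rp0 wp3
slot 6 (MUL): stall RD_PORT — free A0,Mu2,Ld0,B0 rp0 wp3
slot 7 (MEM): stall FU — free A0,Mu2,Ld0,B0 rp0 wp3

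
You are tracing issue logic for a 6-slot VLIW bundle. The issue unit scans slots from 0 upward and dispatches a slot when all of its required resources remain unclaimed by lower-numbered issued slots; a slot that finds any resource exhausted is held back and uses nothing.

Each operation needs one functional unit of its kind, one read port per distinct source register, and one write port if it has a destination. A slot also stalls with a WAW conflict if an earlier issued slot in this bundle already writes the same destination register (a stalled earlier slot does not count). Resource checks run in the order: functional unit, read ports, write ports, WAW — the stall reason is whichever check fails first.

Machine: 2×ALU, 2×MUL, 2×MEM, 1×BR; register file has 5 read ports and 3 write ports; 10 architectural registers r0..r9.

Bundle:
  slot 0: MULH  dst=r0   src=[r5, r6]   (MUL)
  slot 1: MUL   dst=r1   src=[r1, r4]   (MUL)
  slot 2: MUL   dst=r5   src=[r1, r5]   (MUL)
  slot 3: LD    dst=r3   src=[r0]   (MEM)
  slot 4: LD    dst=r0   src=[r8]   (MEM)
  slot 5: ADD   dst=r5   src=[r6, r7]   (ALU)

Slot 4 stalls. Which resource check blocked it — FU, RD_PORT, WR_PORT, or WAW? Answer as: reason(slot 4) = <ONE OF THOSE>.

reason(slot 4) = RD_PORT

(0) want 1×MUL +2rd +1wr — yes → AL2|MU1|ME2|BR1|rd3|wr2
(1) want 1×MUL +2rd +1wr — yes → AL2|MU0|ME2|BR1|rd1|wr1
(2) want 1×MUL +2rd +1wr — FU → AL2|MU0|ME2|BR1|rd1|wr1
(3) want 1×MEM +1rd +1wr — yes → AL2|MU0|ME1|BR1|rd0|wr0
(4) want 1×MEM +1rd +1wr — RD_PORT → AL2|MU0|ME1|BR1|rd0|wr0
(5) want 1×ALU +2rd +1wr — RD_PORT → AL2|MU0|ME1|BR1|rd0|wr0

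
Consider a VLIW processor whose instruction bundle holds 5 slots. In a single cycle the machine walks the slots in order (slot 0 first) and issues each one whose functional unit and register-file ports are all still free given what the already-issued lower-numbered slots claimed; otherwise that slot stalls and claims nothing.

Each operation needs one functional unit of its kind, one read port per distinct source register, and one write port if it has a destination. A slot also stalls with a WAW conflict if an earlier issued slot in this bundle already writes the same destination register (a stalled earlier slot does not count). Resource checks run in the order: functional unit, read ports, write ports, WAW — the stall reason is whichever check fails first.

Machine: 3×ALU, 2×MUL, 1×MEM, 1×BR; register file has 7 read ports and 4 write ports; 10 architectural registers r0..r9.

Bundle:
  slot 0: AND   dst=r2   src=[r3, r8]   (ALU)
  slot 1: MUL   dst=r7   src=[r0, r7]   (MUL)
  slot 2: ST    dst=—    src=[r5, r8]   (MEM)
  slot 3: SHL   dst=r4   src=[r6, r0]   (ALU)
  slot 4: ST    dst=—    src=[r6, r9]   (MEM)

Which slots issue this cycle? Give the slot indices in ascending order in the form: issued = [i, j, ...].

slot 0 (ALU): ISSUE — free A2,Mu2,Ld1,B1 rp5 wp3
slot 1 (MUL): ISSUE — free A2,Mu1,Ld1,B1 rp3 wp2
slot 2 (MEM): ISSUE — free A2,Mu1,Ld0,B1 rp1 wp2
slot 3 (ALU): stall RD_PORT — free A2,Mu1,Ld0,B1 rp1 wp2
slot 4 (MEM): stall FU — free A2,Mu1,Ld0,B1 rp1 wp2

issued = [0, 1, 2]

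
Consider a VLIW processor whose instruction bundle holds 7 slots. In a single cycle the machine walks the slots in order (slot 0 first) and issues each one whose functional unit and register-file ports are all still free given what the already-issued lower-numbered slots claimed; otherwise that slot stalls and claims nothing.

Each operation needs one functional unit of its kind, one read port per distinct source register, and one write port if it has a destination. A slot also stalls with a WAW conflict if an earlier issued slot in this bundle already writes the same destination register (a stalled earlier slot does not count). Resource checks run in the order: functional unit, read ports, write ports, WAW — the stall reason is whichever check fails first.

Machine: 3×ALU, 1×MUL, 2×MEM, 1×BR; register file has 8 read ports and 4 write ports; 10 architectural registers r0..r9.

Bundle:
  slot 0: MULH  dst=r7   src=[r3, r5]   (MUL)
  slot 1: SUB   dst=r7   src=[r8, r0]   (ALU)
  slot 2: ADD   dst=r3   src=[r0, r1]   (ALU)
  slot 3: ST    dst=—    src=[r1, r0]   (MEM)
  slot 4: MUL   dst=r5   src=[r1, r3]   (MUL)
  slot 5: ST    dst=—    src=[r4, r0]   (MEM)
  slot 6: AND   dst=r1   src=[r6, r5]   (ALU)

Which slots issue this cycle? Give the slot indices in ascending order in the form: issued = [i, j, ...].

  0. MUL→r7 ⇒ go  {3A/0Mu/2Ld/1B | 6r 3w}
  1. ALU→r7 ⇒ no(WAW)  {3A/0Mu/2Ld/1B | 6r 3w}
  2. ALU→r3 ⇒ go  {2A/0Mu/2Ld/1B | 4r 2w}
  3. MEM ⇒ go  {2A/0Mu/1Ld/1B | 2r 2w}
  4. MUL→r5 ⇒ no(FU)  {2A/0Mu/1Ld/1B | 2r 2w}
  5. MEM ⇒ go  {2A/0Mu/0Ld/1B | 0r 2w}
  6. ALU→r1 ⇒ no(RD_PORT)  {2A/0Mu/0Ld/1B | 0r 2w}

issued = [0, 2, 3, 5]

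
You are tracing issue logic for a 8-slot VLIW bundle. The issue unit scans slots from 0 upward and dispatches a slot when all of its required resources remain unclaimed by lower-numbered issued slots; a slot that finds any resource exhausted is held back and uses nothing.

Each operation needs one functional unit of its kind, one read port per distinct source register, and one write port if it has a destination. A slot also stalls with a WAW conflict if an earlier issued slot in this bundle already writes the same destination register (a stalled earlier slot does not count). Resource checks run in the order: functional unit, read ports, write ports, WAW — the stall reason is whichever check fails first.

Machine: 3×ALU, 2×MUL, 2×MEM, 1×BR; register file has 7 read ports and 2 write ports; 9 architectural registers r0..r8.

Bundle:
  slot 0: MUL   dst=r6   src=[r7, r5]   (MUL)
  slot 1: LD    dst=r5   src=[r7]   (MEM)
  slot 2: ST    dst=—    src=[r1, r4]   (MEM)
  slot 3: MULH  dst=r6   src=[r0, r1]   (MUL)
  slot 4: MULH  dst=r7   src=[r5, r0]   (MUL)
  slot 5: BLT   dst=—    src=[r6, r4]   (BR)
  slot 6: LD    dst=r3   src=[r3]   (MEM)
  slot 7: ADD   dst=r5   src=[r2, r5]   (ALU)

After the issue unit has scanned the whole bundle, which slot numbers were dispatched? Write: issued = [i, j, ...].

slot 0 (MUL): ISSUE — free A3,Mu1,Ld2,B1 rp5 wp1
slot 1 (MEM): ISSUE — free A3,Mu1,Ld1,B1 rp4 wp0
slot 2 (MEM): ISSUE — free A3,Mu1,Ld0,B1 rp2 wp0
slot 3 (MUL): stall WR_PORT — free A3,Mu1,Ld0,B1 rp2 wp0
slot 4 (MUL): stall WR_PORT — free A3,Mu1,Ld0,B1 rp2 wp0
slot 5 (BR): ISSUE — free A3,Mu1,Ld0,B0 rp0 wp0
slot 6 (MEM): stall FU — free A3,Mu1,Ld0,B0 rp0 wp0
slot 7 (ALU): stall RD_PORT — free A3,Mu1,Ld0,B0 rp0 wp0

issued = [0, 1, 2, 5]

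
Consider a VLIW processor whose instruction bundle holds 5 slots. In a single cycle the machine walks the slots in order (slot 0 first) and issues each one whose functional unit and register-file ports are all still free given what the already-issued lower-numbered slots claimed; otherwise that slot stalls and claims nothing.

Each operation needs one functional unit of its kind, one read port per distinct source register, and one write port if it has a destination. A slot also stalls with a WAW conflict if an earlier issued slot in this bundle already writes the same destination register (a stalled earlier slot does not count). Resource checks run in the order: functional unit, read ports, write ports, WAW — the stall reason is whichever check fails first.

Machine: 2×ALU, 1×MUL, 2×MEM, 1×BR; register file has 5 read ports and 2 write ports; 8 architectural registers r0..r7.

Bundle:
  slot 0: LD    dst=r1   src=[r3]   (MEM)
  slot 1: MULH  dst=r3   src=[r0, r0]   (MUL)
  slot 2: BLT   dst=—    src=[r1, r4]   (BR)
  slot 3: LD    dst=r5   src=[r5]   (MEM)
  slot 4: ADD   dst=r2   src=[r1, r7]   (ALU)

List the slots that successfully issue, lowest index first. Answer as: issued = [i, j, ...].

issued = [0, 1, 2]

slot 0 (MEM): ISSUE — free A2,Mu1,Ld1,B1 rp4 wp1
slot 1 (MUL): ISSUE — free A2,Mu0,Ld1,B1 rp3 wp0
slot 2 (BR): ISSUE — free A2,Mu0,Ld1,B0 rp1 wp0
slot 3 (MEM): stall WR_PORT — free A2,Mu0,Ld1,B0 rp1 wp0
slot 4 (ALU): stall RD_PORT — free A2,Mu0,Ld1,B0 rp1 wp0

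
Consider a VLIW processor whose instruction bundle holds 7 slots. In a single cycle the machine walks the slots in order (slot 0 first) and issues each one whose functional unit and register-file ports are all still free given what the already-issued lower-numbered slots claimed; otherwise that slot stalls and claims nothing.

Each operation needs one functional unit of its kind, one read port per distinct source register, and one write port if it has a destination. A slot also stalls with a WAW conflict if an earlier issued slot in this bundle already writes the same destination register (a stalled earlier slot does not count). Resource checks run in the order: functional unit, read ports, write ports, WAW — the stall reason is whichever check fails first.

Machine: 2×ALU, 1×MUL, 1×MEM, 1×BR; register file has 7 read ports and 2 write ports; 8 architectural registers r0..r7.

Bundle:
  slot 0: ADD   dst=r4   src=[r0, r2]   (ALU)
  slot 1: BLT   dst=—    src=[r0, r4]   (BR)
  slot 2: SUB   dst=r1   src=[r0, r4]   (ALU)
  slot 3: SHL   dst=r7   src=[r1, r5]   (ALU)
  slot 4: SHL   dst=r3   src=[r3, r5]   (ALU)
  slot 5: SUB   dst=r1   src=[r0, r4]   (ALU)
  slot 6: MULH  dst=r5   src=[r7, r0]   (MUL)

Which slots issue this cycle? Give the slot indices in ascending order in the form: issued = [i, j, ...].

issued = [0, 1, 2]

(0) want 1×ALU +2rd +1wr — yes → AL1|MU1|ME1|BR1|rd5|wr1
(1) want 1×BR +2rd +0wr — yes → AL1|MU1|ME1|BR0|rd3|wr1
(2) want 1×ALU +2rd +1wr — yes → AL0|MU1|ME1|BR0|rd1|wr0
(3) want 1×ALU +2rd +1wr — FU → AL0|MU1|ME1|BR0|rd1|wr0
(4) want 1×ALU +2rd +1wr — FU → AL0|MU1|ME1|BR0|rd1|wr0
(5) want 1×ALU +2rd +1wr — FU → AL0|MU1|ME1|BR0|rd1|wr0
(6) want 1×MUL +2rd +1wr — RD_PORT → AL0|MU1|ME1|BR0|rd1|wr0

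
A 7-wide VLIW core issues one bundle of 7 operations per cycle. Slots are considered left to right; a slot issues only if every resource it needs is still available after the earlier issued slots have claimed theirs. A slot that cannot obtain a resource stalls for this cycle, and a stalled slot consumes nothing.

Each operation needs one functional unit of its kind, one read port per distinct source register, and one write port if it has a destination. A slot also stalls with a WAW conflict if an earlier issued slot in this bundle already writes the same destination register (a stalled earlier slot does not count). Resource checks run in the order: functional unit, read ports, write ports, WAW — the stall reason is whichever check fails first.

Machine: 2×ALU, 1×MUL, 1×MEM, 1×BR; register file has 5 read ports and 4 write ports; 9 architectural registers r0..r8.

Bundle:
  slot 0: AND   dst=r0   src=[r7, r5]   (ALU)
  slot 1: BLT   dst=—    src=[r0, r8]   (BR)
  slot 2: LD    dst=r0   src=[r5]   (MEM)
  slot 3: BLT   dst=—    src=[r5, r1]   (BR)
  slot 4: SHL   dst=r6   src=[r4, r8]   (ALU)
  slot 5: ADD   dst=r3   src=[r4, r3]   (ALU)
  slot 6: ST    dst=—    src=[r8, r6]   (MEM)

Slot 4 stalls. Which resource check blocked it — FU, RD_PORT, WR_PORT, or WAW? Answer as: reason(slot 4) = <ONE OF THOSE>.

  0. ALU→r0 ⇒ go  {1A/1Mu/1Ld/1B | 3r 3w}
  1. BR ⇒ go  {1A/1Mu/1Ld/0B | 1r 3w}
  2. MEM→r0 ⇒ no(WAW)  {1A/1Mu/1Ld/0B | 1r 3w}
  3. BR ⇒ no(FU)  {1A/1Mu/1Ld/0B | 1r 3w}
  4. ALU→r6 ⇒ no(RD_PORT)  {1A/1Mu/1Ld/0B | 1r 3w}
  5. ALU→r3 ⇒ no(RD_PORT)  {1A/1Mu/1Ld/0B | 1r 3w}
  6. MEM ⇒ no(RD_PORT)  {1A/1Mu/1Ld/0B | 1r 3w}

reason(slot 4) = RD_PORT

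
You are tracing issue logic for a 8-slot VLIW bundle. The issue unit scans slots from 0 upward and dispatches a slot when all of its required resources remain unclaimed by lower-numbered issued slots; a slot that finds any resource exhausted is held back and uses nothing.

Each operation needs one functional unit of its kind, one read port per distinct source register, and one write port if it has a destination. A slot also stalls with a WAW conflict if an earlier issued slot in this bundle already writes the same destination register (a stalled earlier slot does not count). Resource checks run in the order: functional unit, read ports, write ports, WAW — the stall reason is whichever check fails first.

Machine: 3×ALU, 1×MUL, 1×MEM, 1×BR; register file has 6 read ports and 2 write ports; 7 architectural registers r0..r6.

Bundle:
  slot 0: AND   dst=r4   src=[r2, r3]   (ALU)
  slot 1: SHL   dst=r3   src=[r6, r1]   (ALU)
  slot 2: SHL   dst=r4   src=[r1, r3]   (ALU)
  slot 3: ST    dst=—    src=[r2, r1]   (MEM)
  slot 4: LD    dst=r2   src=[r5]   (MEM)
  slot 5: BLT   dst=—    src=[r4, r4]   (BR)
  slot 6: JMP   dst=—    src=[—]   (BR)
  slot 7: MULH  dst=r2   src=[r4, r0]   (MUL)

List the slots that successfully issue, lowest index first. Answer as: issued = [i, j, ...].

[0] ALU needs rd=2 wr=1: ok; after: ALU=2 MUL=1 MEM=1 BR=1, R=4, W=1
[1] ALU needs rd=2 wr=1: ok; after: ALU=1 MUL=1 MEM=1 BR=1, R=2, W=0
[2] ALU needs rd=2 wr=1: WR_PORT; after: ALU=1 MUL=1 MEM=1 BR=1, R=2, W=0
[3] MEM needs rd=2 wr=0: ok; after: ALU=1 MUL=1 MEM=0 BR=1, R=0, W=0
[4] MEM needs rd=1 wr=1: FU; after: ALU=1 MUL=1 MEM=0 BR=1, R=0, W=0
[5] BR needs rd=1 wr=0: RD_PORT; after: ALU=1 MUL=1 MEM=0 BR=1, R=0, W=0
[6] BR needs rd=0 wr=0: ok; after: ALU=1 MUL=1 MEM=0 BR=0, R=0, W=0
[7] MUL needs rd=2 wr=1: RD_PORT; after: ALU=1 MUL=1 MEM=0 BR=0, R=0, W=0

issued = [0, 1, 3, 6]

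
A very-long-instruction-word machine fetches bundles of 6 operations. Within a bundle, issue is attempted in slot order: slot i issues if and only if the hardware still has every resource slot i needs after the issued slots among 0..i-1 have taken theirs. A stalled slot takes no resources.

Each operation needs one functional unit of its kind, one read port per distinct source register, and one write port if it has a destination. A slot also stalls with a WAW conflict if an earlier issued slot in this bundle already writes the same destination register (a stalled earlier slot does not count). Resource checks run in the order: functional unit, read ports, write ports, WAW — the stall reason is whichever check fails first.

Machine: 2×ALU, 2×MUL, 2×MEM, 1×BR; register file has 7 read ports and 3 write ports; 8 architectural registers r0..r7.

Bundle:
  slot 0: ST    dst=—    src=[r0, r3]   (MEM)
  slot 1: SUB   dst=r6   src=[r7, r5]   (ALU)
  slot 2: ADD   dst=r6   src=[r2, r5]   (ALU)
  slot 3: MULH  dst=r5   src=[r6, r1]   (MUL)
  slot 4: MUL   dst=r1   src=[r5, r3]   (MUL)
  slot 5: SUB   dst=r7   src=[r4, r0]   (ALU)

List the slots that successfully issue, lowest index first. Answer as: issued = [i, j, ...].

issued = [0, 1, 3]

(0) want 1×MEM +2rd +0wr — yes → AL2|MU2|ME1|BR1|rd5|wr3
(1) want 1×ALU +2rd +1wr — yes → AL1|MU2|ME1|BR1|rd3|wr2
(2) want 1×ALU +2rd +1wr — WAW → AL1|MU2|ME1|BR1|rd3|wr2
(3) want 1×MUL +2rd +1wr — yes → AL1|MU1|ME1|BR1|rd1|wr1
(4) want 1×MUL +2rd +1wr — RD_PORT → AL1|MU1|ME1|BR1|rd1|wr1
(5) want 1×ALU +2rd +1wr — RD_PORT → AL1|MU1|ME1|BR1|rd1|wr1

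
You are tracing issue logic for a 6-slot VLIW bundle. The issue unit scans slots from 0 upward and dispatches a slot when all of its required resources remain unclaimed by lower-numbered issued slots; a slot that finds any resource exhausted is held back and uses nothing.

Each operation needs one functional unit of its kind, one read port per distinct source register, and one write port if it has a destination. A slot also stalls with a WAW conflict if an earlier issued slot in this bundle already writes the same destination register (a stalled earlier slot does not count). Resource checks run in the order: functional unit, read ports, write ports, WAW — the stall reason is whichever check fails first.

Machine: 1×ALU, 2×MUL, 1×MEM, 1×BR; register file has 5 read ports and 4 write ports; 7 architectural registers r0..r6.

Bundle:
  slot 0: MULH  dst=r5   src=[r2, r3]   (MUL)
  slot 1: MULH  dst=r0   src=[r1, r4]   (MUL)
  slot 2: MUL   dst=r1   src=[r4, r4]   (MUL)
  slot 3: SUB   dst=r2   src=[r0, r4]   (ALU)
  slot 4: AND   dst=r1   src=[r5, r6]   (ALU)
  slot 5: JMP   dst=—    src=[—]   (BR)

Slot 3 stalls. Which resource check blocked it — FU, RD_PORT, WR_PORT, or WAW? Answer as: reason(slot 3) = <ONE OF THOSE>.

reason(slot 3) = RD_PORT

  0. MUL→r5 ⇒ go  {1A/1Mu/1Ld/1B | 3r 3w}
  1. MUL→r0 ⇒ go  {1A/0Mu/1Ld/1B | 1r 2w}
  2. MUL→r1 ⇒ no(FU)  {1A/0Mu/1Ld/1B | 1r 2w}
  3. ALU→r2 ⇒ no(RD_PORT)  {1A/0Mu/1Ld/1B | 1r 2w}
  4. ALU→r1 ⇒ no(RD_PORT)  {1A/0Mu/1Ld/1B | 1r 2w}
  5. BR ⇒ go  {1A/0Mu/1Ld/0B | 1r 2w}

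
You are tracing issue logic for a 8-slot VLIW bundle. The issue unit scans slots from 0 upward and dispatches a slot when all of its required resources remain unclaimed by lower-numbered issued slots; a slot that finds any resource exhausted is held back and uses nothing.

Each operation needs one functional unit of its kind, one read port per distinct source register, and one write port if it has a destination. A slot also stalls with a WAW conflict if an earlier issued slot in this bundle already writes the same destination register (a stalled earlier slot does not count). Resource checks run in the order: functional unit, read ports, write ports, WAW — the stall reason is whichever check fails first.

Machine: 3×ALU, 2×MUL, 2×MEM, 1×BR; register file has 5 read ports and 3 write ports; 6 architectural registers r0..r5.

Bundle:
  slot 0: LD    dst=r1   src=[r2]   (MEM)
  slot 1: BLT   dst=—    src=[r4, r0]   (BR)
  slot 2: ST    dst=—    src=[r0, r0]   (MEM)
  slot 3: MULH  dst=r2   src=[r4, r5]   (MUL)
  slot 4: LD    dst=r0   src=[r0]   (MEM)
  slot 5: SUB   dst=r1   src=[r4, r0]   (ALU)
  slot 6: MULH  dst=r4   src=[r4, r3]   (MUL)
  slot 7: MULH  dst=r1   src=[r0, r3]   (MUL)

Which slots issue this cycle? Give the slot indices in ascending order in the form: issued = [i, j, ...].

issued = [0, 1, 2]

(0) want 1×MEM +1rd +1wr — yes → AL3|MU2|ME1|BR1|rd4|wr2
(1) want 1×BR +2rd +0wr — yes → AL3|MU2|ME1|BR0|rd2|wr2
(2) want 1×MEM +1rd +0wr — yes → AL3|MU2|ME0|BR0|rd1|wr2
(3) want 1×MUL +2rd +1wr — RD_PORT → AL3|MU2|ME0|BR0|rd1|wr2
(4) want 1×MEM +1rd +1wr — FU → AL3|MU2|ME0|BR0|rd1|wr2
(5) want 1×ALU +2rd +1wr — RD_PORT → AL3|MU2|ME0|BR0|rd1|wr2
(6) want 1×MUL +2rd +1wr — RD_PORT → AL3|MU2|ME0|BR0|rd1|wr2
(7) want 1×MUL +2rd +1wr — RD_PORT → AL3|MU2|ME0|BR0|rd1|wr2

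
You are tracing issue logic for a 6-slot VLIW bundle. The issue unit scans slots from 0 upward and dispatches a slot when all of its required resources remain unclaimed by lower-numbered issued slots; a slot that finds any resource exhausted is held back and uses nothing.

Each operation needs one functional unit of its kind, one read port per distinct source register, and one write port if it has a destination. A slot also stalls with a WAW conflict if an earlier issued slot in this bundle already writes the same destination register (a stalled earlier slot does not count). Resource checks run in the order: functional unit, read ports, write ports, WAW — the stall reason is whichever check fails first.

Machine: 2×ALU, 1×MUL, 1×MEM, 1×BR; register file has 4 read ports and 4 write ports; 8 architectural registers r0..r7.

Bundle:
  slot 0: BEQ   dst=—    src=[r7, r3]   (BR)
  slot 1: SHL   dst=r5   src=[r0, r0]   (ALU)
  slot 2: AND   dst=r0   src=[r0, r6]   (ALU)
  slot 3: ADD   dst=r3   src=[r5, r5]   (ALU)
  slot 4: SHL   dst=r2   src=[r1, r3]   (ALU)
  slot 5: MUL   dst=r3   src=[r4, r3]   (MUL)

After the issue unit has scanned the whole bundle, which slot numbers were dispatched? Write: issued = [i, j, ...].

issued = [0, 1, 3]

  0. BR ⇒ go  {2A/1Mu/1Ld/0B | 2r 4w}
  1. ALU→r5 ⇒ go  {1A/1Mu/1Ld/0B | 1r 3w}
  2. ALU→r0 ⇒ no(RD_PORT)  {1A/1Mu/1Ld/0B | 1r 3w}
  3. ALU→r3 ⇒ go  {0A/1Mu/1Ld/0B | 0r 2w}
  4. ALU→r2 ⇒ no(FU)  {0A/1Mu/1Ld/0B | 0r 2w}
  5. MUL→r3 ⇒ no(RD_PORT)  {0A/1Mu/1Ld/0B | 0r 2w}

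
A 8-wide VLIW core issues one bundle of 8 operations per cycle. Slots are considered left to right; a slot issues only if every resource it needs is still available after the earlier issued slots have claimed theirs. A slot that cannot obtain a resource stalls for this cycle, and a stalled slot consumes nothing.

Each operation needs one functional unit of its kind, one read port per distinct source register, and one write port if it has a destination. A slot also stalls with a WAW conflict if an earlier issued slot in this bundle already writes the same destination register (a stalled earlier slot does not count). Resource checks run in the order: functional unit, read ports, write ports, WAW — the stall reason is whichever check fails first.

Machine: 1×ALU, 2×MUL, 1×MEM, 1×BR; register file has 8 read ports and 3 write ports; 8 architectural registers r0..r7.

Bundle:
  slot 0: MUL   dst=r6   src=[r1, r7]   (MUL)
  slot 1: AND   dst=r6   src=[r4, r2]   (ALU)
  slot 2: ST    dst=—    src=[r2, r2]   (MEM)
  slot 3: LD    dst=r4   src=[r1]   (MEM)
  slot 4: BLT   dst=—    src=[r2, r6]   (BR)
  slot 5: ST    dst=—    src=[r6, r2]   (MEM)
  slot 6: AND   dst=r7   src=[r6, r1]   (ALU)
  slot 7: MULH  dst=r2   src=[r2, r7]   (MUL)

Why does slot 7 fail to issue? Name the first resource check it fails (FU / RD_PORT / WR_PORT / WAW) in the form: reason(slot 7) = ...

[0] MUL needs rd=2 wr=1: ok; after: ALU=1 MUL=1 MEM=1 BR=1, R=6, W=2
[1] ALU needs rd=2 wr=1: WAW; after: ALU=1 MUL=1 MEM=1 BR=1, R=6, W=2
[2] MEM needs rd=1 wr=0: ok; after: ALU=1 MUL=1 MEM=0 BR=1, R=5, W=2
[3] MEM needs rd=1 wr=1: FU; after: ALU=1 MUL=1 MEM=0 BR=1, R=5, W=2
[4] BR needs rd=2 wr=0: ok; after: ALU=1 MUL=1 MEM=0 BR=0, R=3, W=2
[5] MEM needs rd=2 wr=0: FU; after: ALU=1 MUL=1 MEM=0 BR=0, R=3, W=2
[6] ALU needs rd=2 wr=1: ok; after: ALU=0 MUL=1 MEM=0 BR=0, R=1, W=1
[7] MUL needs rd=2 wr=1: RD_PORT; after: ALU=0 MUL=1 MEM=0 BR=0, R=1, W=1

reason(slot 7) = RD_PORT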